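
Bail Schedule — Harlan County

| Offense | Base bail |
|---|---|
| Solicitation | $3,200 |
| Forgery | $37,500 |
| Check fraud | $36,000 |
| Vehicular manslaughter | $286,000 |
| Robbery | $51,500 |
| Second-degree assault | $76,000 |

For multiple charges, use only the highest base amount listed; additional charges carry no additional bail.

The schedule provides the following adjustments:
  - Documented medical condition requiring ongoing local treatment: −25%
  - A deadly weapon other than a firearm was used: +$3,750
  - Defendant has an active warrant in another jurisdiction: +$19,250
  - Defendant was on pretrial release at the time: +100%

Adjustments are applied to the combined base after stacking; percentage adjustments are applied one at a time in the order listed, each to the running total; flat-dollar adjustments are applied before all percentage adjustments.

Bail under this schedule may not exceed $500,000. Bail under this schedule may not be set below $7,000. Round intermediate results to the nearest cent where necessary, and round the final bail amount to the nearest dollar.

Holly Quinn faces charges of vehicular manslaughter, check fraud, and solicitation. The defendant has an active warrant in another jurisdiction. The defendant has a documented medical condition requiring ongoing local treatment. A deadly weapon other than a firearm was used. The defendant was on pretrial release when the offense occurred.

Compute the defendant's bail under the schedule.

Base amounts from the schedule: vehicular manslaughter $286,000; check fraud $36,000; solicitation $3,200.
Stacking rule: use the highest base only. Highest is vehicular manslaughter at $286,000. Combined base = $286,000.
A deadly weapon other than a firearm was used (+$3,750 flat): $286,000 + $3,750 = $289,750.
Defendant has an active warrant in another jurisdiction (+$19,250 flat): $289,750 + $19,250 = $309,000.
Documented medical condition requiring ongoing local treatment (−25%): $309,000 × 0.75 = $231,750.
Defendant was on pretrial release at the time (+100%): $231,750 × 2 = $463,500.
$463,500 is within the $500,000 maximum.
$463,500 is at or above the $7,000 minimum.

$463,500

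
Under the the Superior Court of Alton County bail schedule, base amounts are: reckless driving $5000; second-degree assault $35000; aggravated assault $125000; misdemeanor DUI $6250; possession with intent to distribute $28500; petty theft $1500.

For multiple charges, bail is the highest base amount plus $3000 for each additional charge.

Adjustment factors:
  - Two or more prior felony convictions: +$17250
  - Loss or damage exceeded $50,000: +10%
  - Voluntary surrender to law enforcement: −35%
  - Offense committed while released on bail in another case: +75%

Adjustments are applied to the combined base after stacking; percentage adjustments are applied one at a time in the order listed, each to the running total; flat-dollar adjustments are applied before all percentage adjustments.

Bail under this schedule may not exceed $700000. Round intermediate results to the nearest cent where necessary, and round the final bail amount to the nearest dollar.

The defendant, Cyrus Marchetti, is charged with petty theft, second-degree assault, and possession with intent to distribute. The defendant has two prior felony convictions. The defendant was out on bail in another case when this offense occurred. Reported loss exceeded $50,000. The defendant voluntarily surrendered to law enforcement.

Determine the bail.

Base amounts from the schedule: petty theft $1500; second-degree assault $35000; possession with intent to distribute $28500.
Stacking rule: highest base plus $3000 per additional charge. Highest is second-degree assault at $35000; 2 additional charges → +$6000. Combined base = $41000.
Two or more prior felony convictions (+$17250 flat): $41000 + $17250 = $58250.
Loss or damage exceeded $50,000 (+10%): $58250 × 1.1 = $64075.
Voluntary surrender to law enforcement (−35%): $64075 × 0.65 = $41648.75.
Offense committed while released on bail in another case (+75%): $41648.75 × 1.75 = $72885.31.
$72885.31 is within the $700000 maximum.
Rounded to the nearest dollar: $72885.

$72885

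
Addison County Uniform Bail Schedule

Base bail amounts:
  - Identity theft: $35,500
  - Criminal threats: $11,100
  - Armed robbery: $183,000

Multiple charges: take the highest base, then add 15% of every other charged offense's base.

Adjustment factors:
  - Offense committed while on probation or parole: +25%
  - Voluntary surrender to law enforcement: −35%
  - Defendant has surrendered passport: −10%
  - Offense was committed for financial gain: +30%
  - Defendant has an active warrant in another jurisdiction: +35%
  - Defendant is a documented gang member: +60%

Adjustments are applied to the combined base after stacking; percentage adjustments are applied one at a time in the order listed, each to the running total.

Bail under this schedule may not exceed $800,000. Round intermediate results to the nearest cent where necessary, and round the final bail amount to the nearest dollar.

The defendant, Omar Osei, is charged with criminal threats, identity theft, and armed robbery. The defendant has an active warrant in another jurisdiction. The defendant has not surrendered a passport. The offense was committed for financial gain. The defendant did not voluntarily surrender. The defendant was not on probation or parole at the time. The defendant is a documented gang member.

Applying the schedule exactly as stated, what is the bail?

$533,492

Base amounts from the schedule: criminal threats $11,100; identity theft $35,500; armed robbery $183,000.
Stacking rule: highest base plus 15% of each additional charge. Highest is armed robbery at $183,000. Additional: $11,100 × 15% = $1,665; $35,500 × 15% = $5,325. Combined base = $183,000 + $6,990 = $189,990.
Offense was committed for financial gain (+30%): $189,990 × 1.3 = $246,987.
Defendant has an active warrant in another jurisdiction (+35%): $246,987 × 1.35 = $333,432.45.
Defendant is a documented gang member (+60%): $333,432.45 × 1.6 = $533,491.92.
$533,491.92 is within the $800,000 maximum.
Rounded to the nearest dollar: $533,492.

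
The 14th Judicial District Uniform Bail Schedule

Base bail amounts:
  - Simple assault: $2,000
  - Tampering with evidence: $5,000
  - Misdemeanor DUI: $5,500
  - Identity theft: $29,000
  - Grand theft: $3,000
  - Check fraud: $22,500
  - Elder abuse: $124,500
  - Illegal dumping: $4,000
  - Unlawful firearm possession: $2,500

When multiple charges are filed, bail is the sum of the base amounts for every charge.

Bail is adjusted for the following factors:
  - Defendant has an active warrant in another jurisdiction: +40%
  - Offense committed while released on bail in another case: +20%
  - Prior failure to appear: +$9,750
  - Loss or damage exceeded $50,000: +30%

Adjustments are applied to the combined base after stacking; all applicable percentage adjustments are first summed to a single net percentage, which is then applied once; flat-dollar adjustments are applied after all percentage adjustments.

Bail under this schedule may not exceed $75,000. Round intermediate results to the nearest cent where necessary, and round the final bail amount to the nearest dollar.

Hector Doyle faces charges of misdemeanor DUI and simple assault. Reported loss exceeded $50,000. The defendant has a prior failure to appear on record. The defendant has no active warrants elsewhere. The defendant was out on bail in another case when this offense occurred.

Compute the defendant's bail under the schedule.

$21,000

Base amounts from the schedule: misdemeanor DUI $5,500; simple assault $2,000.
Stacking rule: sum of all bases. $5,500 + $2,000 = $7,500.
Net percentage adjustment: +20% +30% = +50%. $7,500 × 1.5 = $11,250.
Prior failure to appear (+$9,750 flat): $11,250 + $9,750 = $21,000.
$21,000 is within the $75,000 maximum.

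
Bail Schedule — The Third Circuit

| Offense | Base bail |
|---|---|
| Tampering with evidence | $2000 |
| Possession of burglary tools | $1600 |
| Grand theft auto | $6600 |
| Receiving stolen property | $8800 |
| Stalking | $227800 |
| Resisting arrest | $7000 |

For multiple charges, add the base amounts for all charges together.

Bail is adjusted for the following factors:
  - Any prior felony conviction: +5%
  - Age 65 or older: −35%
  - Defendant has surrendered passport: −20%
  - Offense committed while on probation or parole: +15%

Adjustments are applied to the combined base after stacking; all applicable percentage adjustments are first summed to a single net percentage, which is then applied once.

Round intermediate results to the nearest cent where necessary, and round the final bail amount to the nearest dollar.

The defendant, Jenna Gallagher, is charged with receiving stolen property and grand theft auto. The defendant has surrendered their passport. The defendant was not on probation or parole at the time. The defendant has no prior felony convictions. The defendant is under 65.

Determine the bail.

Base amounts from the schedule: receiving stolen property $8800; grand theft auto $6600.
Stacking rule: sum of all bases. $8800 + $6600 = $15400.
Defendant has surrendered passport (−20%): $15400 × 0.8 = $12320.

$12320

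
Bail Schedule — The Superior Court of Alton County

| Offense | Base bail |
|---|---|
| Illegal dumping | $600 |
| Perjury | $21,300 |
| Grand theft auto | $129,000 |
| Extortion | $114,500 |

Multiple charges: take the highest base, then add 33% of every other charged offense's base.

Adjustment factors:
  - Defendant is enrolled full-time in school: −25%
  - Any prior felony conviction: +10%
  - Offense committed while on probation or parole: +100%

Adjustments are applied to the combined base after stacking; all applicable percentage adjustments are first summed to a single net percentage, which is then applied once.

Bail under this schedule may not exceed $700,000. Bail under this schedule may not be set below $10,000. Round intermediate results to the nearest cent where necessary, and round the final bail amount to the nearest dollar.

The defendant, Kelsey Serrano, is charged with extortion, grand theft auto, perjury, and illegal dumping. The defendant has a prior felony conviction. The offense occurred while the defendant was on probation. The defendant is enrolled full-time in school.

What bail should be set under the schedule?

Base amounts from the schedule: extortion $114,500; grand theft auto $129,000; perjury $21,300; illegal dumping $600.
Stacking rule: highest base plus 33% of each additional charge. Highest is grand theft auto at $129,000. Additional: $114,500 × 33% = $37,785; $21,300 × 33% = $7,029; $600 × 33% = $198. Combined base = $129,000 + $45,012 = $174,012.
Net percentage adjustment: −25% +10% +100% = +85%. $174,012 × 1.85 = $321,922.20.
$321,922.20 is within the $700,000 maximum.
$321,922.20 is at or above the $10,000 minimum.
Rounded to the nearest dollar: $321,922.

$321,922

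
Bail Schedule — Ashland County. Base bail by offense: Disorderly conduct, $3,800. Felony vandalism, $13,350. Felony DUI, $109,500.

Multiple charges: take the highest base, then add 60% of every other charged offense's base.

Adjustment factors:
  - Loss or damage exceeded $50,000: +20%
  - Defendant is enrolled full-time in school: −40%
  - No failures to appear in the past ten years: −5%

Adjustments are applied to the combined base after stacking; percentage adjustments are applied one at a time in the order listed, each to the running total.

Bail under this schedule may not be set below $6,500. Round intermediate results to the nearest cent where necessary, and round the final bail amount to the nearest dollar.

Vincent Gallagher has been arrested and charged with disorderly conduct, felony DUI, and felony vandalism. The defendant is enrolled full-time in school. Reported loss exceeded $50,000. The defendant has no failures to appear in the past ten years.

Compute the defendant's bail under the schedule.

Base amounts from the schedule: disorderly conduct $3,800; felony DUI $109,500; felony vandalism $13,350.
Stacking rule: highest base plus 60% of each additional charge. Highest is felony DUI at $109,500. Additional: $3,800 × 60% = $2,280; $13,350 × 60% = $8,010. Combined base = $109,500 + $10,290 = $119,790.
Loss or damage exceeded $50,000 (+20%): $119,790 × 1.2 = $143,748.
Defendant is enrolled full-time in school (−40%): $143,748 × 0.6 = $86,248.80.
No failures to appear in the past ten years (−5%): $86,248.80 × 0.95 = $81,936.36.
$81,936.36 is at or above the $6,500 minimum.
Rounded to the nearest dollar: $81,936.

$81,936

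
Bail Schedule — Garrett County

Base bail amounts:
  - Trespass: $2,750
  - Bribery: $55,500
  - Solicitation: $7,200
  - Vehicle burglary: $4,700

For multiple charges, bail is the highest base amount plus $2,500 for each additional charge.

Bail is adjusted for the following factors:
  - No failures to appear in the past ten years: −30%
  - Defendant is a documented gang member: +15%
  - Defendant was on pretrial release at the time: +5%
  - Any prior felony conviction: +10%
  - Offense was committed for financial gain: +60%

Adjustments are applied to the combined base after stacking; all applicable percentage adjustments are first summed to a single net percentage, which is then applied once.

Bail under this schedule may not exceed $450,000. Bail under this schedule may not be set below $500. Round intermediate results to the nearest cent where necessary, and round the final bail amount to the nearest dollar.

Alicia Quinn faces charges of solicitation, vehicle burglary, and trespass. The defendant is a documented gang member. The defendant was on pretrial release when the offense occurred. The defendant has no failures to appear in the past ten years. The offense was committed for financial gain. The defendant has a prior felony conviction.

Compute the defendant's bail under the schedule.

Base amounts from the schedule: solicitation $7,200; vehicle burglary $4,700; trespass $2,750.
Stacking rule: highest base plus $2,500 per additional charge. Highest is solicitation at $7,200; 2 additional charges → +$5,000. Combined base = $12,200.
Net percentage adjustment: −30% +15% +5% +10% +60% = +60%. $12,200 × 1.6 = $19,520.
$19,520 is within the $450,000 maximum.
$19,520 is at or above the $500 minimum.

$19,520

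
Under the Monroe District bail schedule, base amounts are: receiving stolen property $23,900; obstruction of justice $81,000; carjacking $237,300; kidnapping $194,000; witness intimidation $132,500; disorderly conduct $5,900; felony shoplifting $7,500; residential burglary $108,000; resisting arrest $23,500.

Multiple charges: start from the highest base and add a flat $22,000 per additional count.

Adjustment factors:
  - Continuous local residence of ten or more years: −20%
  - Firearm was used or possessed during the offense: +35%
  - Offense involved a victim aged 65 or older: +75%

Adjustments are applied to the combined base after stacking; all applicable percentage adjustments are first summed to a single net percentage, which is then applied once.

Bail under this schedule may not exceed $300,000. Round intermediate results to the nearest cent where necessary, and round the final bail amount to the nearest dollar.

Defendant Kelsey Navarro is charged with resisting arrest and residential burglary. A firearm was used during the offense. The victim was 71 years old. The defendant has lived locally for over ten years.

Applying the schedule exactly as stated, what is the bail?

Base amounts from the schedule: resisting arrest $23,500; residential burglary $108,000.
Stacking rule: highest base plus $22,000 per additional charge. Highest is residential burglary at $108,000; 1 additional charge → +$22,000. Combined base = $130,000.
Net percentage adjustment: −20% +35% +75% = +90%. $130,000 × 1.9 = $247,000.
$247,000 is within the $300,000 maximum.

$247,000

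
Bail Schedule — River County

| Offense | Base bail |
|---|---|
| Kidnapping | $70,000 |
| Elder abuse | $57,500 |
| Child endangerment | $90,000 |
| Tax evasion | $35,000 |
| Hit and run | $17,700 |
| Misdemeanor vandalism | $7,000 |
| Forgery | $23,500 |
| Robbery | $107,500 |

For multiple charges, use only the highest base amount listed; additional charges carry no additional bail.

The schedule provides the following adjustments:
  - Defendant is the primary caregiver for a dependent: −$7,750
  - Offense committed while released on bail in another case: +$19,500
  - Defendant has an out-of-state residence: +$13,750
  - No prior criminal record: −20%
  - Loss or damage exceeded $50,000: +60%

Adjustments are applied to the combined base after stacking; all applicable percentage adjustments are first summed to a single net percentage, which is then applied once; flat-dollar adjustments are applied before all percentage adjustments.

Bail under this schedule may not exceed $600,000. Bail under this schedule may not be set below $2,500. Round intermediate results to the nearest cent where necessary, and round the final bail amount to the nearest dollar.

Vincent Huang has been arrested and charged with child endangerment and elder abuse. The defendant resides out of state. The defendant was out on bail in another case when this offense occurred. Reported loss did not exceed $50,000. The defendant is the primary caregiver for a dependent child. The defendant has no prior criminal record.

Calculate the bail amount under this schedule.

Base amounts from the schedule: child endangerment $90,000; elder abuse $57,500.
Stacking rule: use the highest base only. Highest is child endangerment at $90,000. Combined base = $90,000.
Defendant is the primary caregiver for a dependent (−$7,750 flat): $90,000 − $7,750 = $82,250.
Offense committed while released on bail in another case (+$19,500 flat): $82,250 + $19,500 = $101,750.
Defendant has an out-of-state residence (+$13,750 flat): $101,750 + $13,750 = $115,500.
No prior criminal record (−20%): $115,500 × 0.8 = $92,400.
$92,400 is within the $600,000 maximum.
$92,400 is at or above the $2,500 minimum.

$92,400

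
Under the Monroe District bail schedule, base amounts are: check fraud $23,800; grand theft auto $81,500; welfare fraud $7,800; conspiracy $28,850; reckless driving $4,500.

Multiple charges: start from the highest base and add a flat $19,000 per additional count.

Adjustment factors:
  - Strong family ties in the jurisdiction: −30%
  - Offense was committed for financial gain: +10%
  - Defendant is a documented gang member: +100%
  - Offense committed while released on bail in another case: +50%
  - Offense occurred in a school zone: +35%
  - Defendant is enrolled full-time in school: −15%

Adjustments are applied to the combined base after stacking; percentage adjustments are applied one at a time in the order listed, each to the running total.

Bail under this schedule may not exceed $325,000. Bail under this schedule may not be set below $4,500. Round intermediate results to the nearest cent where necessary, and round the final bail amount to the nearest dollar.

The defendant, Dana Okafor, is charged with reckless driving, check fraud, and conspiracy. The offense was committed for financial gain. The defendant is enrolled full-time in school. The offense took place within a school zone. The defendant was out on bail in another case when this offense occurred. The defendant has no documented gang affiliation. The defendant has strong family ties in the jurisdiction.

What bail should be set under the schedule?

Base amounts from the schedule: reckless driving $4,500; check fraud $23,800; conspiracy $28,850.
Stacking rule: highest base plus $19,000 per additional charge. Highest is conspiracy at $28,850; 2 additional charges → +$38,000. Combined base = $66,850.
Strong family ties in the jurisdiction (−30%): $66,850 × 0.7 = $46,795.
Offense was committed for financial gain (+10%): $46,795 × 1.1 = $51,474.50.
Offense committed while released on bail in another case (+50%): $51,474.50 × 1.5 = $77,211.75.
Offense occurred in a school zone (+35%): $77,211.75 × 1.35 = $104,235.86.
Defendant is enrolled full-time in school (−15%): $104,235.86 × 0.85 = $88,600.48.
$88,600.48 is within the $325,000 maximum.
$88,600.48 is at or above the $4,500 minimum.
Rounded to the nearest dollar: $88,600.

$88,600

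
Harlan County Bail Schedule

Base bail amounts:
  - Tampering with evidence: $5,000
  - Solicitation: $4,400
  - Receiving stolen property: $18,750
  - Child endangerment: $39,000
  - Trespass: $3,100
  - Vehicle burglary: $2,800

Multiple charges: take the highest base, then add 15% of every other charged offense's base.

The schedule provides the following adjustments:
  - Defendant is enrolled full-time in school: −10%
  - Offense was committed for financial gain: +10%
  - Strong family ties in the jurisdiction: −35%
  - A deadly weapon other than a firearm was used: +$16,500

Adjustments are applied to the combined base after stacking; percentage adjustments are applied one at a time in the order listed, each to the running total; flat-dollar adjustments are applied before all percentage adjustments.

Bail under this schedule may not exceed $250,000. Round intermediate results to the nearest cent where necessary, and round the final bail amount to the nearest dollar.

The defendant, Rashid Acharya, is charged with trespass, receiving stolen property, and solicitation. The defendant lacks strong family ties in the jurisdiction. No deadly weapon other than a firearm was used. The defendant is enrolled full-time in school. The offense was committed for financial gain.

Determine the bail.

Base amounts from the schedule: trespass $3,100; receiving stolen property $18,750; solicitation $4,400.
Stacking rule: highest base plus 15% of each additional charge. Highest is receiving stolen property at $18,750. Additional: $3,100 × 15% = $465; $4,400 × 15% = $660. Combined base = $18,750 + $1,125 = $19,875.
Defendant is enrolled full-time in school (−10%): $19,875 × 0.9 = $17,887.50.
Offense was committed for financial gain (+10%): $17,887.50 × 1.1 = $19,676.25.
$19,676.25 is within the $250,000 maximum.
Rounded to the nearest dollar: $19,676.

$19,676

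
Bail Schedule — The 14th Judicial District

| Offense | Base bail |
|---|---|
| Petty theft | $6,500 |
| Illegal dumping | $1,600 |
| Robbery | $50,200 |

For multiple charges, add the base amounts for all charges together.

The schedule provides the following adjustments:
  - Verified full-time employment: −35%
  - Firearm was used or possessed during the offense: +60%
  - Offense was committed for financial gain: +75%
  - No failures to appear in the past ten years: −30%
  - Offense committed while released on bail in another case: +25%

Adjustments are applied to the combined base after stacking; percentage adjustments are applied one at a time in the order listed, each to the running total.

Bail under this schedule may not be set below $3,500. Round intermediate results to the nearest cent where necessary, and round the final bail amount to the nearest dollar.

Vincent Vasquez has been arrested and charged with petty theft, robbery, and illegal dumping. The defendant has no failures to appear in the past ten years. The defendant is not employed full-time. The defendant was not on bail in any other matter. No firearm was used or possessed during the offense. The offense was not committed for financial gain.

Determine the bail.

Base amounts from the schedule: petty theft $6,500; robbery $50,200; illegal dumping $1,600.
Stacking rule: sum of all bases. $6,500 + $50,200 + $1,600 = $58,300.
No failures to appear in the past ten years (−30%): $58,300 × 0.7 = $40,810.
$40,810 is at or above the $3,500 minimum.

$40,810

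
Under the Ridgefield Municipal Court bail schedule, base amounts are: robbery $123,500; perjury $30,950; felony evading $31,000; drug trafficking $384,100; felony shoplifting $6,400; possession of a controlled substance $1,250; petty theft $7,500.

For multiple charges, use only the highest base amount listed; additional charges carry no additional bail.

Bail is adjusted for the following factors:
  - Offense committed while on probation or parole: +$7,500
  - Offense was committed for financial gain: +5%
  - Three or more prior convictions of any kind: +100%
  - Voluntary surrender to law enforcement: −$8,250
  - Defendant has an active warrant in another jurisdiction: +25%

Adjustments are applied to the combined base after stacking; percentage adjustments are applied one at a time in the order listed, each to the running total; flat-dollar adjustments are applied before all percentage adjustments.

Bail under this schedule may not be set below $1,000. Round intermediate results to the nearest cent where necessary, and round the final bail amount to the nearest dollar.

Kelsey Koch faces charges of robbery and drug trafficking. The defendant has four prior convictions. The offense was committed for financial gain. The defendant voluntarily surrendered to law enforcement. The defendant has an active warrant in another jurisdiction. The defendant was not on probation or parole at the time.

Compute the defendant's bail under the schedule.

$986,606

Base amounts from the schedule: robbery $123,500; drug trafficking $384,100.
Stacking rule: use the highest base only. Highest is drug trafficking at $384,100. Combined base = $384,100.
Voluntary surrender to law enforcement (−$8,250 flat): $384,100 − $8,250 = $375,850.
Offense was committed for financial gain (+5%): $375,850 × 1.05 = $394,642.50.
Three or more prior convictions of any kind (+100%): $394,642.50 × 2 = $789,285.
Defendant has an active warrant in another jurisdiction (+25%): $789,285 × 1.25 = $986,606.25.
$986,606.25 is at or above the $1,000 minimum.
Rounded to the nearest dollar: $986,606.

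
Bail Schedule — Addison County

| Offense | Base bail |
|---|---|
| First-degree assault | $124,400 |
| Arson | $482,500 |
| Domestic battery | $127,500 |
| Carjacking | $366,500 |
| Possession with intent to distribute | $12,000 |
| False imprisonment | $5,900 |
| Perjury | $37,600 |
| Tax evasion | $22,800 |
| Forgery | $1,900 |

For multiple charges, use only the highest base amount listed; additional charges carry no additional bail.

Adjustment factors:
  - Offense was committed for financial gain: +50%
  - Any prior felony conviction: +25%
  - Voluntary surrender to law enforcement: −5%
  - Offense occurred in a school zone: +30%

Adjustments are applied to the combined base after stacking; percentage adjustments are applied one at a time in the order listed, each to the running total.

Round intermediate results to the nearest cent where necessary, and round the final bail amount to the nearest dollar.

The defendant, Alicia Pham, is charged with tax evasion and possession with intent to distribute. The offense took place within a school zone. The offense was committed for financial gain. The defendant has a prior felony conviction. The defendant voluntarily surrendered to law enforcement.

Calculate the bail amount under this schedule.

Base amounts from the schedule: tax evasion $22,800; possession with intent to distribute $12,000.
Stacking rule: use the highest base only. Highest is tax evasion at $22,800. Combined base = $22,800.
Offense was committed for financial gain (+50%): $22,800 × 1.5 = $34,200.
Any prior felony conviction (+25%): $34,200 × 1.25 = $42,750.
Voluntary surrender to law enforcement (−5%): $42,750 × 0.95 = $40,612.50.
Offense occurred in a school zone (+30%): $40,612.50 × 1.3 = $52,796.25.
Rounded to the nearest dollar: $52,796.

$52,796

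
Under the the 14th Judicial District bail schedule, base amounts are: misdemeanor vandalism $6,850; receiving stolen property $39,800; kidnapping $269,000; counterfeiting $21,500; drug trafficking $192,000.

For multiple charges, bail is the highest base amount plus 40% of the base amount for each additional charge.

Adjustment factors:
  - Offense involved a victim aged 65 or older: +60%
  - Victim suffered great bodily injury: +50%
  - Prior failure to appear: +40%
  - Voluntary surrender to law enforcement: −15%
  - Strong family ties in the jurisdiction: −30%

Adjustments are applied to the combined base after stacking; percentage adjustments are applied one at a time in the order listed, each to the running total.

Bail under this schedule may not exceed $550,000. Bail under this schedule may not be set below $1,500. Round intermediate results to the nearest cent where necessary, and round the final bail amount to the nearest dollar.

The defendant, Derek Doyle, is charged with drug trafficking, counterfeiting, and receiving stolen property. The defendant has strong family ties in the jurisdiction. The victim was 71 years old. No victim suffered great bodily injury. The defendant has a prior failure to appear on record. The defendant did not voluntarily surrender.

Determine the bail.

Base amounts from the schedule: drug trafficking $192,000; counterfeiting $21,500; receiving stolen property $39,800.
Stacking rule: highest base plus 40% of each additional charge. Highest is drug trafficking at $192,000. Additional: $21,500 × 40% = $8,600; $39,800 × 40% = $15,920. Combined base = $192,000 + $24,520 = $216,520.
Offense involved a victim aged 65 or older (+60%): $216,520 × 1.6 = $346,432.
Prior failure to appear (+40%): $346,432 × 1.4 = $485,004.80.
Strong family ties in the jurisdiction (−30%): $485,004.80 × 0.7 = $339,503.36.
$339,503.36 is within the $550,000 maximum.
$339,503.36 is at or above the $1,500 minimum.
Rounded to the nearest dollar: $339,503.

$339,503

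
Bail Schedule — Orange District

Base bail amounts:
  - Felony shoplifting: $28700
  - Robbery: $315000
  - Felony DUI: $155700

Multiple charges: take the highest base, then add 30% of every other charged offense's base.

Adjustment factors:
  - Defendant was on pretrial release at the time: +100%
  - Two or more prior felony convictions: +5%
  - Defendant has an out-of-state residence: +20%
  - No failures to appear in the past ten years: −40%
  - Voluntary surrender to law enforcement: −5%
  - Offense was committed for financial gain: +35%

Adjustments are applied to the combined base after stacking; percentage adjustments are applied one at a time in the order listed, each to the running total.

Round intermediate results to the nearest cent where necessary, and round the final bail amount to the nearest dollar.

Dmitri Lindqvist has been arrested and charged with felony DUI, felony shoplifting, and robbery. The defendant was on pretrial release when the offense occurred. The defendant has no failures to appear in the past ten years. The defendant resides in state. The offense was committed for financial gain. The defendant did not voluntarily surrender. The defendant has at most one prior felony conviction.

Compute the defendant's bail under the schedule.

Base amounts from the schedule: felony DUI $155700; felony shoplifting $28700; robbery $315000.
Stacking rule: highest base plus 30% of each additional charge. Highest is robbery at $315000. Additional: $155700 × 30% = $46710; $28700 × 30% = $8610. Combined base = $315000 + $55320 = $370320.
Defendant was on pretrial release at the time (+100%): $370320 × 2 = $740640.
No failures to appear in the past ten years (−40%): $740640 × 0.6 = $444384.
Offense was committed for financial gain (+35%): $444384 × 1.35 = $599918.40.
Rounded to the nearest dollar: $599918.

$599918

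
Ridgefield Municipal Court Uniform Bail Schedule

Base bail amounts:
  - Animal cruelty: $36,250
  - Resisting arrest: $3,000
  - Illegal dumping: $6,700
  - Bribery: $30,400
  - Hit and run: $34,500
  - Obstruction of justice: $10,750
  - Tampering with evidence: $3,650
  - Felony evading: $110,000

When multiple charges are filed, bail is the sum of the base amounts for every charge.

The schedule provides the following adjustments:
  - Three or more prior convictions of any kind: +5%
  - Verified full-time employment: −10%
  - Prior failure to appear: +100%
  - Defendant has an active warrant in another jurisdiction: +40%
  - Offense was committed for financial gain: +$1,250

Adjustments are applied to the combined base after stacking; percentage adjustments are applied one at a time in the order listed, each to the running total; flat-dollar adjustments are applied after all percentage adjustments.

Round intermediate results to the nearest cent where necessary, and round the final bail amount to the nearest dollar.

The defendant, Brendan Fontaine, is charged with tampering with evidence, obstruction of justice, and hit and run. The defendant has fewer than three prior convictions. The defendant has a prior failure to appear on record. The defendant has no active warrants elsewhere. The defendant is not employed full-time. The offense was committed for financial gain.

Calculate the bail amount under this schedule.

Base amounts from the schedule: tampering with evidence $3,650; obstruction of justice $10,750; hit and run $34,500.
Stacking rule: sum of all bases. $3,650 + $10,750 + $34,500 = $48,900.
Prior failure to appear (+100%): $48,900 × 2 = $97,800.
Offense was committed for financial gain (+$1,250 flat): $97,800 + $1,250 = $99,050.

$99,050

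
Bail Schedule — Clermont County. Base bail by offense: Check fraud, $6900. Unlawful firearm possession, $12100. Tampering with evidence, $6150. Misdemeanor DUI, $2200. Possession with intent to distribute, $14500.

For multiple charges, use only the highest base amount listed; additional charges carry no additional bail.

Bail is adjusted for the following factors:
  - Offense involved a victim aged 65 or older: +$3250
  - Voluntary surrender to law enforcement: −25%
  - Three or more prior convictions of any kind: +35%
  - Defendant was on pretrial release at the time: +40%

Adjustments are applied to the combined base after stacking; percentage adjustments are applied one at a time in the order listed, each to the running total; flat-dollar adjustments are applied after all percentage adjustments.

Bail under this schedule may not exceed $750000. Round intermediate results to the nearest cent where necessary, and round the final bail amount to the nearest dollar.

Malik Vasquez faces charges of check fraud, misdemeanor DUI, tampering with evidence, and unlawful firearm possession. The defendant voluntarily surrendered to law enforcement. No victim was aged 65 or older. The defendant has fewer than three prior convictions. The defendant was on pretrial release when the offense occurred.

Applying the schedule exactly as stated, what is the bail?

Base amounts from the schedule: check fraud $6900; misdemeanor DUI $2200; tampering with evidence $6150; unlawful firearm possession $12100.
Stacking rule: use the highest base only. Highest is unlawful firearm possession at $12100. Combined base = $12100.
Voluntary surrender to law enforcement (−25%): $12100 × 0.75 = $9075.
Defendant was on pretrial release at the time (+40%): $9075 × 1.4 = $12705.
$12705 is within the $750000 maximum.

$12705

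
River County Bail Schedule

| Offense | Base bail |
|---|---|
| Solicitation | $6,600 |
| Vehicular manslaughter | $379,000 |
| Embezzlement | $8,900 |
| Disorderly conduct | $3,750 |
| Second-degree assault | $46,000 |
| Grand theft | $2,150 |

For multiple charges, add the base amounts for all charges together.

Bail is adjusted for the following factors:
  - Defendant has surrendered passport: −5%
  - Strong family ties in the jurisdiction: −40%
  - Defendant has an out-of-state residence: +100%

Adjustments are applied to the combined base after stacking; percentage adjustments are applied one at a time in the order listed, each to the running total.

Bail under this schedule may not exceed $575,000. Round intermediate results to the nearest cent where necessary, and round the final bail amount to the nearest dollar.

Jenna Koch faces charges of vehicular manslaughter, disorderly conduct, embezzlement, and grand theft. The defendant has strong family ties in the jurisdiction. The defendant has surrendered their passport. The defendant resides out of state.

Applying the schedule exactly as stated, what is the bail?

$448,932

Base amounts from the schedule: vehicular manslaughter $379,000; disorderly conduct $3,750; embezzlement $8,900; grand theft $2,150.
Stacking rule: sum of all bases. $379,000 + $3,750 + $8,900 + $2,150 = $393,800.
Defendant has surrendered passport (−5%): $393,800 × 0.95 = $374,110.
Strong family ties in the jurisdiction (−40%): $374,110 × 0.6 = $224,466.
Defendant has an out-of-state residence (+100%): $224,466 × 2 = $448,932.
$448,932 is within the $575,000 maximum.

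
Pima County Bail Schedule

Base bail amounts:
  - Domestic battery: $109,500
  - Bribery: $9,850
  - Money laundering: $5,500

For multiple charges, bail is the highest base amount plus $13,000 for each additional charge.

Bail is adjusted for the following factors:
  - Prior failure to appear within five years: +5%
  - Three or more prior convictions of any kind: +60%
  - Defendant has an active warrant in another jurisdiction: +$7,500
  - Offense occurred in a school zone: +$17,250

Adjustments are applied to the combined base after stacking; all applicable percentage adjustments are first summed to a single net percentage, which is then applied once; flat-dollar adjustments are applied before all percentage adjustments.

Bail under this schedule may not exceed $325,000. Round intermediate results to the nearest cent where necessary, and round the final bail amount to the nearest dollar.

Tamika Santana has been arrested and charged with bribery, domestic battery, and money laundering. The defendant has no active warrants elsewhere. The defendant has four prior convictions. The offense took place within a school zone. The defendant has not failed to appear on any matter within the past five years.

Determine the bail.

$244,400

Base amounts from the schedule: bribery $9,850; domestic battery $109,500; money laundering $5,500.
Stacking rule: highest base plus $13,000 per additional charge. Highest is domestic battery at $109,500; 2 additional charges → +$26,000. Combined base = $135,500.
Offense occurred in a school zone (+$17,250 flat): $135,500 + $17,250 = $152,750.
Three or more prior convictions of any kind (+60%): $152,750 × 1.6 = $244,400.
$244,400 is within the $325,000 maximum.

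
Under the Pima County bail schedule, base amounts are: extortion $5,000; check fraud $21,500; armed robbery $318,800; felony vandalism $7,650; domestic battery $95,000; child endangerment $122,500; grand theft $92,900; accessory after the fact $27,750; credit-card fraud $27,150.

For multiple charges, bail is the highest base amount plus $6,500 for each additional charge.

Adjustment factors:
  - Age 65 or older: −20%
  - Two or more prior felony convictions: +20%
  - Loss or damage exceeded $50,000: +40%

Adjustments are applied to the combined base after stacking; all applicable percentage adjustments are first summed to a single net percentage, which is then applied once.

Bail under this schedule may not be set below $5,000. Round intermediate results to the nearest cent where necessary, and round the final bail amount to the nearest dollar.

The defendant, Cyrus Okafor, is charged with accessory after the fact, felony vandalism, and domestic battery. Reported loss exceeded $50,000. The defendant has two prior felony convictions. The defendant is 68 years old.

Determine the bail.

$151,200

Base amounts from the schedule: accessory after the fact $27,750; felony vandalism $7,650; domestic battery $95,000.
Stacking rule: highest base plus $6,500 per additional charge. Highest is domestic battery at $95,000; 2 additional charges → +$13,000. Combined base = $108,000.
Net percentage adjustment: −20% +20% +40% = +40%. $108,000 × 1.4 = $151,200.
$151,200 is at or above the $5,000 minimum.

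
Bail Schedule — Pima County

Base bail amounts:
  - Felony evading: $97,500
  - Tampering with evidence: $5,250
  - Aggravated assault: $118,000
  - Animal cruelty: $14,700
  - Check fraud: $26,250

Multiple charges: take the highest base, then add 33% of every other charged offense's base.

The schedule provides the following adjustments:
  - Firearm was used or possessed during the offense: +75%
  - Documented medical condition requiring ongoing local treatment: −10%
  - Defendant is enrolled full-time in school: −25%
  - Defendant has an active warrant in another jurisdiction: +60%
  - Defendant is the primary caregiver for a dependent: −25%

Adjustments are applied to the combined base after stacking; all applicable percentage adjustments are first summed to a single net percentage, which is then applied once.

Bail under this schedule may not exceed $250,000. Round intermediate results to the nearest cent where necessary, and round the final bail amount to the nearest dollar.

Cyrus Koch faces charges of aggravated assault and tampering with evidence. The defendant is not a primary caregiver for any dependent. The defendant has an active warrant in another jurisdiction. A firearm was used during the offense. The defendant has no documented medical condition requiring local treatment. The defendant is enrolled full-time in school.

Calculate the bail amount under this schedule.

$250,000

Base amounts from the schedule: aggravated assault $118,000; tampering with evidence $5,250.
Stacking rule: highest base plus 33% of each additional charge. Highest is aggravated assault at $118,000. Additional: $5,250 × 33% = $1,732.50. Combined base = $118,000 + $1,732.50 = $119,732.50.
Net percentage adjustment: +75% −25% +60% = +110%. $119,732.50 × 2.1 = $251,438.25.
Result $251,438.25 exceeds the maximum of $250,000; bail is capped at $250,000.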